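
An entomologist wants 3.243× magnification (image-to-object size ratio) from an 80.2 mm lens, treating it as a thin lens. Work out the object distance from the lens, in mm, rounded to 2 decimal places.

104.93 mm

With m = dᵢ/dₒ and 1/f = 1/dₒ + 1/dᵢ, substituting dᵢ = m·dₒ gives 1/f = (1 + 1/m)/dₒ, hence dₒ = f·(1 + 1/m).
dₒ = 80.2 × (1 + 1/3.243) = 80.2 × 1.30836 ≈ 104.930 mm.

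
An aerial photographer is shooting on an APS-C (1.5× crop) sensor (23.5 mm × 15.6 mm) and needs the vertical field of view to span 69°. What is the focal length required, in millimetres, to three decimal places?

From α = 2·arctan(h/2f) we get f = h / (2·tan(α/2)).
With h = 15.6 mm and α/2 = 34.5°, tan(α/2) ≈ 0.68728, so f ≈ 15.6 / 1.37456 ≈ 11.3491 mm.

11.349 mm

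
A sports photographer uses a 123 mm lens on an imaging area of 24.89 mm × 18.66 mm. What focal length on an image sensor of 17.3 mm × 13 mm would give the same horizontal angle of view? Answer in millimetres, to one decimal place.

85.5 mm

Equal angle of view means equal width/f ratio, so f₂ = f₁ · (width₂/width₁) = 123 × 17.3/24.89.
f₂ = 123 × 0.69506 ≈ 85.492 mm.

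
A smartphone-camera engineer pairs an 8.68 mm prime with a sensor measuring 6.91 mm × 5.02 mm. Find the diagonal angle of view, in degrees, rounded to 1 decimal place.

Sensor diagonal = √(6.91² + 5.02²) = √72.9485 ≈ 8.5410 mm.
Angle of view α = 2·arctan(d/2f) with d = 8.5410 mm and f = 8.68 mm.
d/2f = 0.49199; arctan(0.49199) ≈ 26.1968°, so α ≈ 52.3937°.

52.4°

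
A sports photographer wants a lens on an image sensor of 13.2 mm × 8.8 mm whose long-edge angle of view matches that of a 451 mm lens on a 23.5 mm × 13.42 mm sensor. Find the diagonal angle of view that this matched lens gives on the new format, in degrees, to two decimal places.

3.59°

Equal long-edge AOV ⇒ f₂ = f₁ · 13.2/23.5 = 451 × 0.56170 ≈ 253.3277 mm.
Sensor diagonal = √(13.2² + 8.8²) = √251.6800 ≈ 15.8644 mm.
Diagonal AOV on the new format = 2·arctan(15.8644 / (2 × 253.3277)) = 2·arctan(0.03131) ≈ 3.5869°.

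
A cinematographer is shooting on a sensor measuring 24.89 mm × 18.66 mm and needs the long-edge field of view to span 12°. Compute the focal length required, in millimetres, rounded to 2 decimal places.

From α = 2·arctan(w/2f) we get f = w / (2·tan(α/2)).
With w = 24.89 mm and α/2 = 6°, tan(α/2) ≈ 0.10510, so f ≈ 24.89 / 0.21021 ≈ 118.4063 mm.

118.41 mm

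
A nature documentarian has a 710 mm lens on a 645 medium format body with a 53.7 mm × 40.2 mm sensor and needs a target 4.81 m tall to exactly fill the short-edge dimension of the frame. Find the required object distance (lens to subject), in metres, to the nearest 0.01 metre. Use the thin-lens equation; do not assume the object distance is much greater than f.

W: 4.81 m = 4810 mm.
Magnification m = h/W = dᵢ/dₒ; combined with 1/f = 1/dₒ + 1/dᵢ this gives dₒ = f·(1 + W/h).
dₒ = 710 mm × (1 + 4810/40.2) = 710 × 120.6517 ≈ 85662.736 mm = 85.6627 m.

85.66 m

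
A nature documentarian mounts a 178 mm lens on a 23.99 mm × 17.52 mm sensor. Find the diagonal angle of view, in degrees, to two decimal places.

9.54°

Sensor diagonal = √(23.99² + 17.52²) = √882.4705 ≈ 29.7064 mm.
Angle of view α = 2·arctan(d/2f) with d = 29.7064 mm and f = 178 mm.
d/2f = 0.08344; arctan(0.08344) ≈ 4.7700°, so α ≈ 9.5400°.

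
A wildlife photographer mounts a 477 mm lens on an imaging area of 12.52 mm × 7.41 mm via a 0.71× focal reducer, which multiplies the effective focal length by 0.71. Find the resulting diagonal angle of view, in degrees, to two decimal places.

Effective focal length f = 477 × 0.71 = 338.67 mm.
Sensor diagonal = √(12.52² + 7.41²) = √211.6585 ≈ 14.5485 mm.
α = 2·arctan(14.548 / (2 × 338.67)) = 2·arctan(0.02148) ≈ 2.4609°.

2.46°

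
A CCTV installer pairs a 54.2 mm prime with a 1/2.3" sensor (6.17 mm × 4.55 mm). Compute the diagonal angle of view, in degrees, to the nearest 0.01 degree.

Sensor diagonal = √(6.17² + 4.55²) = √58.7714 ≈ 7.6663 mm.
Angle of view α = 2·arctan(d/2f) with d = 7.6663 mm and f = 54.2 mm.
d/2f = 0.07072; arctan(0.07072) ≈ 4.0453°, so α ≈ 8.0907°.

8.09°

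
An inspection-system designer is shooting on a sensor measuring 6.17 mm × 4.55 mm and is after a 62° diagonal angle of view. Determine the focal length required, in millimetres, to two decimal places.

Sensor diagonal = √(6.17² + 4.55²) = √58.7714 ≈ 7.6663 mm.
From α = 2·arctan(d/2f) we get f = d / (2·tan(α/2)).
With d = 7.6663 mm and α/2 = 31°, tan(α/2) ≈ 0.60086, so f ≈ 7.6663 / 1.20172 ≈ 6.3794 mm.

6.38 mm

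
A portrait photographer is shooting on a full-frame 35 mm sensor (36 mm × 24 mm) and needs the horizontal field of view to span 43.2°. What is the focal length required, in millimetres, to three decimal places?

45.463 mm

From α = 2·arctan(w/2f) we get f = w / (2·tan(α/2)).
With w = 36 mm and α/2 = 21.6°, tan(α/2) ≈ 0.39593, so f ≈ 36 / 0.79186 ≈ 45.4628 mm.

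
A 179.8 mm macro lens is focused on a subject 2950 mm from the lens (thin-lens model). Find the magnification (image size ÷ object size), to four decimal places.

Thin lens: 1/f = 1/dₒ + 1/dᵢ → 1/dᵢ = 1/179.8 − 1/2950 = 0.0052228 mm⁻¹, so dᵢ ≈ 191.4699 mm.
Magnification m = dᵢ/dₒ = 191.4699/2950 ≈ 0.06491.

0.0649×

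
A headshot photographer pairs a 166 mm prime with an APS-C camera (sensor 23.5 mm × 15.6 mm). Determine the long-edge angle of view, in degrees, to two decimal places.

Angle of view α = 2·arctan(w/2f) with w = 23.5 mm and f = 166 mm.
w/2f = 0.07078; arctan(0.07078) ≈ 4.0488°, so α ≈ 8.0976°.

8.10°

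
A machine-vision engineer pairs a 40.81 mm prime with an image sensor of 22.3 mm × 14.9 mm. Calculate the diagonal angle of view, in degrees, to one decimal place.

Sensor diagonal = √(22.3² + 14.9²) = √719.3000 ≈ 26.8198 mm.
Angle of view α = 2·arctan(d/2f) with d = 26.8198 mm and f = 40.81 mm.
d/2f = 0.32859; arctan(0.32859) ≈ 18.1902°, so α ≈ 36.3803°.

36.4°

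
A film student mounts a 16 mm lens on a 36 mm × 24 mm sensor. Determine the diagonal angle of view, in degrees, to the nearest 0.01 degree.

Sensor diagonal = √(36² + 24²) = √1872.0000 ≈ 43.2666 mm.
Angle of view α = 2·arctan(d/2f) with d = 43.2666 mm and f = 16 mm.
d/2f = 1.35208; arctan(1.35208) ≈ 53.5134°, so α ≈ 107.0267°.

107.03°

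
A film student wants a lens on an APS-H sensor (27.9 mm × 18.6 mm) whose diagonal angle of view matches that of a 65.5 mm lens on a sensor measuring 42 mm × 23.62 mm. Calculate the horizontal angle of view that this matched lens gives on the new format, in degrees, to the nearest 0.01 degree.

34.03°

Sensor diagonal = √(42² + 23.62²) = √2321.9044 ≈ 48.1861 mm.
Sensor diagonal = √(27.9² + 18.6²) = √1124.3700 ≈ 33.5316 mm.
Equal diagonal AOV ⇒ f₂ = f₁ · 33.5316/48.1861 = 65.5 × 0.69588 ≈ 45.5799 mm.
Horizontal AOV on the new format = 2·arctan(27.9 / (2 × 45.5799)) = 2·arctan(0.30606) ≈ 34.0341°.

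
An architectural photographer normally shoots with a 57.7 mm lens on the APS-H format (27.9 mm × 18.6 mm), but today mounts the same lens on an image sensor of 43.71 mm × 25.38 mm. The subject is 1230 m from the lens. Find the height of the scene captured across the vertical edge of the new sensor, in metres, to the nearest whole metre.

541 m

The focal length stays 57.7 mm; the relevant sensor dimension is now h = 25.38 mm. Object distance dₒ = 1230 m = 1.23e+06 mm.
Thin-lens field height W = h·(dₒ − f)/f = 25.38 × (1.23e+06 − 57.7)/57.7 ≈ 541004.083 mm = 541.004 m.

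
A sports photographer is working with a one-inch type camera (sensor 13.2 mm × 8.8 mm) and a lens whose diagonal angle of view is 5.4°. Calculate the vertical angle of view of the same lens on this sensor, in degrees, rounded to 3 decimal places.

Sensor diagonal = √(13.2² + 8.8²) = √251.6800 ≈ 15.8644 mm.
From the diagonal AOV: f = 15.8644 / (2·tan(2.7°)) = 15.8644 / 0.09432 ≈ 168.2022 mm.
Vertical AOV = 2·arctan(8.8 / (2 × 168.2022)) = 2·arctan(0.02616) ≈ 2.9969°.

2.997°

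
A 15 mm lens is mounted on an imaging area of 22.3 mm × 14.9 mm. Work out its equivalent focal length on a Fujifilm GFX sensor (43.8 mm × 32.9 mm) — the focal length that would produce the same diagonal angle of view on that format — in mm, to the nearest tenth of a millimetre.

30.6 mm

Sensor diagonal = √(22.3² + 14.9²) = √719.3000 ≈ 26.8198 mm.
Sensor diagonal = √(43.8² + 32.9²) = √3000.8500 ≈ 54.7800 mm.
Equal angle of view means equal diagonal/f ratio, so f₂ = f₁ · (diagonal₂/diagonal₁) = 15 × 54.7800/26.8198.
f₂ = 15 × 2.04252 ≈ 30.638 mm.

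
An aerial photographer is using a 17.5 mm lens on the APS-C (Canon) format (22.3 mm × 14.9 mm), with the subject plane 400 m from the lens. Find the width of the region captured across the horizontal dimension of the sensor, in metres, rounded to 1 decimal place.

dₒ: 400 m = 400000 mm.
Similar triangles through the lens centre give W/dₒ = w/dᵢ; with 1/f = 1/dₒ + 1/dᵢ this gives W = w·(dₒ − f)/f.
W = 22.3 mm × (400000 − 17.5) / 17.5 = 22.3 × 22856.1429 ≈ 509691.986 mm = 509.692 m.

509.7 m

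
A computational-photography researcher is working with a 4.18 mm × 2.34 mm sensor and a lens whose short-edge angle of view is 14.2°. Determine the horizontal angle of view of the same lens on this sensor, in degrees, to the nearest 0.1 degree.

25.1°

From the short-edge AOV: f = 2.34 / (2·tan(7.1°)) = 2.34 / 0.24911 ≈ 9.3933 mm.
Horizontal AOV = 2·arctan(4.18 / (2 × 9.3933)) = 2·arctan(0.22250) ≈ 25.0878°.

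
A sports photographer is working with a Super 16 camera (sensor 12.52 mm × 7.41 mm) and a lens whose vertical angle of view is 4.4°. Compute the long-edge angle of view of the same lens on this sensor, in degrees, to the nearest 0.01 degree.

From the vertical AOV: f = 7.41 / (2·tan(2.2°)) = 7.41 / 0.07683 ≈ 96.4439 mm.
Long-edge AOV = 2·arctan(12.52 / (2 × 96.4439)) = 2·arctan(0.06491) ≈ 7.4275°.

7.43°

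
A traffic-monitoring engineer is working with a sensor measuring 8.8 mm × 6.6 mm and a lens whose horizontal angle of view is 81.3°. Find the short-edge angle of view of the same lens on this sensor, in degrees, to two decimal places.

65.56°

From the horizontal AOV: f = 8.8 / (2·tan(40.65°)) = 8.8 / 1.71724 ≈ 5.1245 mm.
Short-edge AOV = 2·arctan(6.6 / (2 × 5.1245)) = 2·arctan(0.64396) ≈ 65.5601°.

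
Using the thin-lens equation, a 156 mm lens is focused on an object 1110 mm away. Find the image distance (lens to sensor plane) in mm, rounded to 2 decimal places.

181.51 mm

1/dᵢ = 1/f − 1/dₒ = 1/156 − 1/1110 = 0.0055094 mm⁻¹.
dᵢ = 1/0.0055094 ≈ 181.5094 mm.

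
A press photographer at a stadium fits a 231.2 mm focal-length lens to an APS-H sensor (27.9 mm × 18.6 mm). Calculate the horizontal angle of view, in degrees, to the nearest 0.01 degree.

Angle of view α = 2·arctan(w/2f) with w = 27.9 mm and f = 231.2 mm.
w/2f = 0.06034; arctan(0.06034) ≈ 3.4529°, so α ≈ 6.9058°.

6.91°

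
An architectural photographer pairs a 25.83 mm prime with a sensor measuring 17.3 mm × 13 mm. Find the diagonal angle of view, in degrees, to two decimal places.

45.46°

Sensor diagonal = √(17.3² + 13²) = √468.2900 ≈ 21.6400 mm.
Angle of view α = 2·arctan(d/2f) with d = 21.6400 mm and f = 25.83 mm.
d/2f = 0.41889; arctan(0.41889) ≈ 22.7285°, so α ≈ 45.4569°.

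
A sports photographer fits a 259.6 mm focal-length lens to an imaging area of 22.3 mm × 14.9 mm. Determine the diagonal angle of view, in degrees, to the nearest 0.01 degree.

Sensor diagonal = √(22.3² + 14.9²) = √719.3000 ≈ 26.8198 mm.
Angle of view α = 2·arctan(d/2f) with d = 26.8198 mm and f = 259.6 mm.
d/2f = 0.05166; arctan(0.05166) ≈ 2.9570°, so α ≈ 5.9141°.

5.91°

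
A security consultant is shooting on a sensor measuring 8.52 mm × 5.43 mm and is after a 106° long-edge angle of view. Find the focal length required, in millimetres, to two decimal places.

From α = 2·arctan(w/2f) we get f = w / (2·tan(α/2)).
With w = 8.52 mm and α/2 = 53°, tan(α/2) ≈ 1.32704, so f ≈ 8.52 / 2.65409 ≈ 3.2101 mm.

3.21 mm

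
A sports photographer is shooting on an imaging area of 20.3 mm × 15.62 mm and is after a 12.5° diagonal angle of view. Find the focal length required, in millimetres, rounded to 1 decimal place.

116.9 mm

Sensor diagonal = √(20.3² + 15.62²) = √656.0744 ≈ 25.6139 mm.
From α = 2·arctan(d/2f) we get f = d / (2·tan(α/2)).
With d = 25.6139 mm and α/2 = 6.25°, tan(α/2) ≈ 0.10952, so f ≈ 25.6139 / 0.21904 ≈ 116.9397 mm.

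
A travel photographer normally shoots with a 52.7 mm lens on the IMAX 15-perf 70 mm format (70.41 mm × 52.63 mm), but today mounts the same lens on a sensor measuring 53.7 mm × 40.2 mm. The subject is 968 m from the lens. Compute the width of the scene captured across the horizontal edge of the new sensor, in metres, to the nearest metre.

986 m

The focal length stays 52.7 mm; the relevant sensor dimension is now w = 53.7 mm. Object distance dₒ = 968 m = 968000 mm.
Thin-lens field width W = w·(dₒ − f)/f = 53.7 × (968000 − 52.7)/52.7 ≈ 986314.421 mm = 986.314 m.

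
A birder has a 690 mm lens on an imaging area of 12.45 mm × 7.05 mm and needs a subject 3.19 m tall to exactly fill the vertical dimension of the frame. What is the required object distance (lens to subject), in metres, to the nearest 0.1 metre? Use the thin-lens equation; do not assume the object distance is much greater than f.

312.9 m

W: 3.19 m = 3190 mm.
Magnification m = h/W = dᵢ/dₒ; combined with 1/f = 1/dₒ + 1/dᵢ this gives dₒ = f·(1 + W/h).
dₒ = 690 mm × (1 + 3190/7.05) = 690 × 453.4823 ≈ 312902.766 mm = 312.903 m.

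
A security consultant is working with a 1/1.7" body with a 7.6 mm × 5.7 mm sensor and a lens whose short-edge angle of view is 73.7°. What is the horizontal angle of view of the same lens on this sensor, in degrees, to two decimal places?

From the short-edge AOV: f = 5.7 / (2·tan(36.85°)) = 5.7 / 1.49892 ≈ 3.8028 mm.
Horizontal AOV = 2·arctan(7.6 / (2 × 3.8028)) = 2·arctan(0.99928) ≈ 89.9585°.

89.96°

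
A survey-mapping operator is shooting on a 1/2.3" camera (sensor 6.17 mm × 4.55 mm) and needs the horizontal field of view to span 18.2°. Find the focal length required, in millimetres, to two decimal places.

From α = 2·arctan(w/2f) we get f = w / (2·tan(α/2)).
With w = 6.17 mm and α/2 = 9.1°, tan(α/2) ≈ 0.16017, so f ≈ 6.17 / 0.32035 ≈ 19.2603 mm.

19.26 mm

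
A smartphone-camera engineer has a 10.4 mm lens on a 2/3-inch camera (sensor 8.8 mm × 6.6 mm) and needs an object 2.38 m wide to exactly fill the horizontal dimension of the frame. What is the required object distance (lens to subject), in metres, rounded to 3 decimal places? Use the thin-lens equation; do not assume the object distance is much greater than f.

2.823 m

W: 2.38 m = 2380 mm.
Magnification m = w/W = dᵢ/dₒ; combined with 1/f = 1/dₒ + 1/dᵢ this gives dₒ = f·(1 + W/w).
dₒ = 10.4 mm × (1 + 2380/8.8) = 10.4 × 271.4545 ≈ 2823.127 mm = 2.82313 m.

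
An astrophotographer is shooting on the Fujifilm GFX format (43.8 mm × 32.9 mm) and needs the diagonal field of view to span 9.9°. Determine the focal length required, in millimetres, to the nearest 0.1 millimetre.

316.2 mm

Sensor diagonal = √(43.8² + 32.9²) = √3000.8500 ≈ 54.7800 mm.
From α = 2·arctan(d/2f) we get f = d / (2·tan(α/2)).
With d = 54.7800 mm and α/2 = 4.95°, tan(α/2) ≈ 0.08661, so f ≈ 54.7800 / 0.17322 ≈ 316.2476 mm.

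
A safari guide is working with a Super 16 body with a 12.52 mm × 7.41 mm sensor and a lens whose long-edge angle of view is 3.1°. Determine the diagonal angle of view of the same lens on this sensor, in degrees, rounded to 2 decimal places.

3.60°

From the long-edge AOV: f = 12.52 / (2·tan(1.55°)) = 12.52 / 0.05412 ≈ 231.3446 mm.
Sensor diagonal = √(12.52² + 7.41²) = √211.6585 ≈ 14.5485 mm.
Diagonal AOV = 2·arctan(14.5485 / (2 × 231.3446)) = 2·arctan(0.03144) ≈ 3.6020°.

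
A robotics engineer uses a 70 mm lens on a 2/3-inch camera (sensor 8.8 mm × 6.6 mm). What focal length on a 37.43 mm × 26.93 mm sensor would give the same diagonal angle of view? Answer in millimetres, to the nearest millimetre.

Sensor diagonal = √(8.8² + 6.6²) = √121.0000 ≈ 11.0000 mm.
Sensor diagonal = √(37.43² + 26.93²) = √2126.2298 ≈ 46.1111 mm.
Equal angle of view means equal diagonal/f ratio, so f₂ = f₁ · (diagonal₂/diagonal₁) = 70 × 46.1111/11.0000.
f₂ = 70 × 4.19191 ≈ 293.434 mm.

293 mm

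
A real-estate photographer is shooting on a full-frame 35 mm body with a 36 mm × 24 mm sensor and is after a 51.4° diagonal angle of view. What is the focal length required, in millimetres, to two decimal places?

Sensor diagonal = √(36² + 24²) = √1872.0000 ≈ 43.2666 mm.
From α = 2·arctan(d/2f) we get f = d / (2·tan(α/2)).
With d = 43.2666 mm and α/2 = 25.7°, tan(α/2) ≈ 0.48127, so f ≈ 43.2666 / 0.96253 ≈ 44.9507 mm.

44.95 mm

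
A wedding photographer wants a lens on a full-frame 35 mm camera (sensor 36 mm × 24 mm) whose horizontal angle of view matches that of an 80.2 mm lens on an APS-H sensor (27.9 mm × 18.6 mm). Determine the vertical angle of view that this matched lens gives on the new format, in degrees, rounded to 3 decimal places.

Equal horizontal AOV ⇒ f₂ = f₁ · 36/27.9 = 80.2 × 1.29032 ≈ 103.4839 mm.
Vertical AOV on the new format = 2·arctan(24 / (2 × 103.4839)) = 2·arctan(0.11596) ≈ 13.2290°.

13.229°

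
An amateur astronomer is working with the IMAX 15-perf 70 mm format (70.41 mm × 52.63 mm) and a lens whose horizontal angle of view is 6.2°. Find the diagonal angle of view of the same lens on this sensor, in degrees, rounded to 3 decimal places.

7.736°

From the horizontal AOV: f = 70.41 / (2·tan(3.1°)) = 70.41 / 0.10832 ≈ 650.0417 mm.
Sensor diagonal = √(70.41² + 52.63²) = √7727.4850 ≈ 87.9061 mm.
Diagonal AOV = 2·arctan(87.9061 / (2 × 650.0417)) = 2·arctan(0.06762) ≈ 7.7364°.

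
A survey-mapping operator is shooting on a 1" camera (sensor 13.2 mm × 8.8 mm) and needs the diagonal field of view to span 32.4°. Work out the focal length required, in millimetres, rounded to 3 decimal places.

Sensor diagonal = √(13.2² + 8.8²) = √251.6800 ≈ 15.8644 mm.
From α = 2·arctan(d/2f) we get f = d / (2·tan(α/2)).
With d = 15.8644 mm and α/2 = 16.2°, tan(α/2) ≈ 0.29053, so f ≈ 15.8644 / 0.58105 ≈ 27.3029 mm.

27.303 mm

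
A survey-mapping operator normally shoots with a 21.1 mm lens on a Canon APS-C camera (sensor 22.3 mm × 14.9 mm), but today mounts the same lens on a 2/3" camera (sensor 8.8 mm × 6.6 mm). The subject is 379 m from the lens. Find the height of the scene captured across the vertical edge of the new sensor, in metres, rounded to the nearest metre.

The focal length stays 21.1 mm; the relevant sensor dimension is now h = 6.6 mm. Object distance dₒ = 379 m = 379000 mm.
Thin-lens field height W = h·(dₒ − f)/f = 6.6 × (379000 − 21.1)/21.1 ≈ 118543.163 mm = 118.543 m.

119 m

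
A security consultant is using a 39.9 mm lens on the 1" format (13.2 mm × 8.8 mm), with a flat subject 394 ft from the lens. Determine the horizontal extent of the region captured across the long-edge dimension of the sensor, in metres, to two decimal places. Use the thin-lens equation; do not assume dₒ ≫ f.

dₒ: 394 ft × 304.8 mm/ft = 120091.20 mm.
Similar triangles through the lens centre give W/dₒ = w/dᵢ; with 1/f = 1/dₒ + 1/dᵢ this gives W = w·(dₒ − f)/f.
W = 13.2 mm × (120091 − 39.9) / 39.9 = 13.2 × 3008.8044 ≈ 39716.218 mm = 39.7162 m.

39.72 m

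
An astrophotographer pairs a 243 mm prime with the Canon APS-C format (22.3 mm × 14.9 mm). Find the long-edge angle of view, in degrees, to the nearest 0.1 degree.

Angle of view α = 2·arctan(w/2f) with w = 22.3 mm and f = 243 mm.
w/2f = 0.04588; arctan(0.04588) ≈ 2.6272°, so α ≈ 5.2543°.

5.3°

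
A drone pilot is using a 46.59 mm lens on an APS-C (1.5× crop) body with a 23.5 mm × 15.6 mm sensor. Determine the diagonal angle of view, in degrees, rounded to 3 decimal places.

Sensor diagonal = √(23.5² + 15.6²) = √795.6100 ≈ 28.2066 mm.
Angle of view α = 2·arctan(d/2f) with d = 28.2066 mm and f = 46.59 mm.
d/2f = 0.30271; arctan(0.30271) ≈ 16.8416°, so α ≈ 33.6832°.

33.683°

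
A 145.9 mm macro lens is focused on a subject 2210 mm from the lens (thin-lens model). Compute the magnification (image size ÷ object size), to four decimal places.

0.0707×

Thin lens: 1/f = 1/dₒ + 1/dᵢ → 1/dᵢ = 1/145.9 − 1/2210 = 0.0064015 mm⁻¹, so dᵢ ≈ 156.2129 mm.
Magnification m = dᵢ/dₒ = 156.2129/2210 ≈ 0.07068.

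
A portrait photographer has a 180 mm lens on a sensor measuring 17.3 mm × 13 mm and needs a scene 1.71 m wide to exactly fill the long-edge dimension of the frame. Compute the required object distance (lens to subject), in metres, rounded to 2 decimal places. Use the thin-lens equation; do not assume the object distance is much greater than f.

W: 1.71 m = 1710 mm.
Magnification m = w/W = dᵢ/dₒ; combined with 1/f = 1/dₒ + 1/dᵢ this gives dₒ = f·(1 + W/w).
dₒ = 180 mm × (1 + 1710/17.3) = 180 × 99.8439 ≈ 17971.908 mm = 17.9719 m.

17.97 m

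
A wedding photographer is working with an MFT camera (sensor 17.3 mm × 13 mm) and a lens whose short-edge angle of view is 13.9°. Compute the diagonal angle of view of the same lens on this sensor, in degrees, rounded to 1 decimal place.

22.9°

From the short-edge AOV: f = 13 / (2·tan(6.95°)) = 13 / 0.24380 ≈ 53.3229 mm.
Sensor diagonal = √(17.3² + 13²) = √468.2900 ≈ 21.6400 mm.
Diagonal AOV = 2·arctan(21.6400 / (2 × 53.3229)) = 2·arctan(0.20291) ≈ 22.9408°.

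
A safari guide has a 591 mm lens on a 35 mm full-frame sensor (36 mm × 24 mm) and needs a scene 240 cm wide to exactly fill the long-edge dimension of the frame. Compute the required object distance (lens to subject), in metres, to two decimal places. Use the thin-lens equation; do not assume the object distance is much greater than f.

W: 240 cm = 2400 mm.
Magnification m = w/W = dᵢ/dₒ; combined with 1/f = 1/dₒ + 1/dᵢ this gives dₒ = f·(1 + W/w).
dₒ = 591 mm × (1 + 2400/36) = 591 × 67.6667 ≈ 39991.000 mm = 39.991 m.

39.99 m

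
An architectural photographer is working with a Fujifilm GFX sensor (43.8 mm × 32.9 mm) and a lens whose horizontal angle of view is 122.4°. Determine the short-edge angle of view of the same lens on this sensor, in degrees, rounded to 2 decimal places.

From the horizontal AOV: f = 43.8 / (2·tan(61.2°)) = 43.8 / 3.63799 ≈ 12.0396 mm.
Short-edge AOV = 2·arctan(32.9 / (2 × 12.0396)) = 2·arctan(1.36632) ≈ 107.5998°.

107.60°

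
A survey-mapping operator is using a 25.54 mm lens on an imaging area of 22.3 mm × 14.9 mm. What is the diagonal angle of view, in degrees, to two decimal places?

Sensor diagonal = √(22.3² + 14.9²) = √719.3000 ≈ 26.8198 mm.
Angle of view α = 2·arctan(d/2f) with d = 26.8198 mm and f = 25.54 mm.
d/2f = 0.52505; arctan(0.52505) ≈ 27.7019°, so α ≈ 55.4038°.

55.40°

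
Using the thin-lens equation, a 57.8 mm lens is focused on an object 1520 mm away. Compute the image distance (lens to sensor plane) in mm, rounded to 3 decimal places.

60.085 mm

1/dᵢ = 1/f − 1/dₒ = 1/57.8 − 1/1520 = 0.0166431 mm⁻¹.
dᵢ = 1/0.0166431 ≈ 60.0848 mm.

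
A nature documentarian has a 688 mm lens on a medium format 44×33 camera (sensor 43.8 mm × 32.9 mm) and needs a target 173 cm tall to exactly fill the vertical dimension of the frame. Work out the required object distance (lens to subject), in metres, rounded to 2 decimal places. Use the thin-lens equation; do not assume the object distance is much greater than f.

W: 173 cm = 1730 mm.
Magnification m = h/W = dᵢ/dₒ; combined with 1/f = 1/dₒ + 1/dᵢ this gives dₒ = f·(1 + W/h).
dₒ = 688 mm × (1 + 1730/32.9) = 688 × 53.5836 ≈ 36865.508 mm = 36.8655 m.

36.87 m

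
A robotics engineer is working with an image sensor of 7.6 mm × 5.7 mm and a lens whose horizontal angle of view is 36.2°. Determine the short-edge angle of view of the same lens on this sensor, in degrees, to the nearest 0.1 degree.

27.5°

From the horizontal AOV: f = 7.6 / (2·tan(18.1°)) = 7.6 / 0.65370 ≈ 11.6261 mm.
Short-edge AOV = 2·arctan(5.7 / (2 × 11.6261)) = 2·arctan(0.24514) ≈ 27.5475°.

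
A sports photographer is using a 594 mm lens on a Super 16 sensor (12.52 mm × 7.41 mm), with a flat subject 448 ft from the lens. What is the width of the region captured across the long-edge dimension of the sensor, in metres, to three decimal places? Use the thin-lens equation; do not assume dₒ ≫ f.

2.866 m

dₒ: 448 ft × 304.8 mm/ft = 136550.40 mm.
Similar triangles through the lens centre give W/dₒ = w/dᵢ; with 1/f = 1/dₒ + 1/dᵢ this gives W = w·(dₒ − f)/f.
W = 12.52 mm × (136550 − 594) / 594 = 12.52 × 228.8828 ≈ 2865.613 mm = 2.86561 m.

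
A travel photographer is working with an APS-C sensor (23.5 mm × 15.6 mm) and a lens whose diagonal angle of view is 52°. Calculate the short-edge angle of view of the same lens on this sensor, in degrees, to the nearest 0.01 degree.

30.19°

Sensor diagonal = √(23.5² + 15.6²) = √795.6100 ≈ 28.2066 mm.
From the diagonal AOV: f = 28.2066 / (2·tan(26°)) = 28.2066 / 0.97547 ≈ 28.9160 mm.
Short-edge AOV = 2·arctan(15.6 / (2 × 28.9160)) = 2·arctan(0.26975) ≈ 30.1921°.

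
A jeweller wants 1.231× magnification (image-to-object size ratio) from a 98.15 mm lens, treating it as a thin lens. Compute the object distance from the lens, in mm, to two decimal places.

With m = dᵢ/dₒ and 1/f = 1/dₒ + 1/dᵢ, substituting dᵢ = m·dₒ gives 1/f = (1 + 1/m)/dₒ, hence dₒ = f·(1 + 1/m).
dₒ = 98.15 × (1 + 1/1.231) = 98.15 × 1.81235 ≈ 177.882 mm.

177.88 mm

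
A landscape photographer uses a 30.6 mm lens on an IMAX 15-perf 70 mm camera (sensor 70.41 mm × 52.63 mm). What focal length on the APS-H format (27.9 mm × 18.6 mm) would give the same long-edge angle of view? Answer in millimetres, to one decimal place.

12.1 mm

Equal angle of view means equal width/f ratio, so f₂ = f₁ · (width₂/width₁) = 30.6 × 27.9/70.41.
f₂ = 30.6 × 0.39625 ≈ 12.125 mm.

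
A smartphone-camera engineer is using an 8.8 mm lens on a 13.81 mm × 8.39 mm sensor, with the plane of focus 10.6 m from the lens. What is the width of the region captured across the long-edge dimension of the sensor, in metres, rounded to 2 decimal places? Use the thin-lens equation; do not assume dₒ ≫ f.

dₒ: 10.6 m = 10600 mm.
Similar triangles through the lens centre give W/dₒ = w/dᵢ; with 1/f = 1/dₒ + 1/dᵢ this gives W = w·(dₒ − f)/f.
W = 13.81 mm × (10600 − 8.8) / 8.8 = 13.81 × 1203.5455 ≈ 16620.963 mm = 16.621 m.

16.62 m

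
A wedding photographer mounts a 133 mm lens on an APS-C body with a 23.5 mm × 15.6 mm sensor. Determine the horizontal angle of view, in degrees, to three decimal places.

10.097°

Angle of view α = 2·arctan(w/2f) with w = 23.5 mm and f = 133 mm.
w/2f = 0.08835; arctan(0.08835) ≈ 5.0487°, so α ≈ 10.0975°.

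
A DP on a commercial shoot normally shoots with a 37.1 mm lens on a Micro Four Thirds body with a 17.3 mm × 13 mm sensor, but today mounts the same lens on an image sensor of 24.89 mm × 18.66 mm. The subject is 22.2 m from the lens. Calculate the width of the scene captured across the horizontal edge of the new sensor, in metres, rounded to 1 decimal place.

The focal length stays 37.1 mm; the relevant sensor dimension is now w = 24.89 mm. Object distance dₒ = 22.2 m = 22200 mm.
Thin-lens field width W = w·(dₒ − f)/f = 24.89 × (22200 − 37.1)/37.1 ≈ 14868.857 mm = 14.8689 m.

14.9 m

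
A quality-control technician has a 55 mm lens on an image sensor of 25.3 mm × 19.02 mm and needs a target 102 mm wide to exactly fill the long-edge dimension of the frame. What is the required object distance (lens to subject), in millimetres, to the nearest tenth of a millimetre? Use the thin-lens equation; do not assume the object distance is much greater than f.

Magnification m = w/W = dᵢ/dₒ; combined with 1/f = 1/dₒ + 1/dᵢ this gives dₒ = f·(1 + W/w).
dₒ = 55 mm × (1 + 102/25.3) = 55 × 5.0316 ≈ 276.739 mm.

276.7 mm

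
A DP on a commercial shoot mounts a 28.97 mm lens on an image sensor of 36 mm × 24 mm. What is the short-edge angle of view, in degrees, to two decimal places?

45.00°

Angle of view α = 2·arctan(h/2f) with h = 24 mm and f = 28.97 mm.
h/2f = 0.41422; arctan(0.41422) ≈ 22.5004°, so α ≈ 45.0008°.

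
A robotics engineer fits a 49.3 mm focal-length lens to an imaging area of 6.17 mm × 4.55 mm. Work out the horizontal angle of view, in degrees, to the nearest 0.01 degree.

Angle of view α = 2·arctan(w/2f) with w = 6.17 mm and f = 49.3 mm.
w/2f = 0.06258; arctan(0.06258) ≈ 3.5807°, so α ≈ 7.1614°.

7.16°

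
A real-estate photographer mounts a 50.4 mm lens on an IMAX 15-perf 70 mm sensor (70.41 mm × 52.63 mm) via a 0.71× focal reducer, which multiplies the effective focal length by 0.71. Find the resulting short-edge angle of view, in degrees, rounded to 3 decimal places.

Effective focal length f = 50.4 × 0.71 = 35.784 mm.
α = 2·arctan(52.63 / (2 × 35.784)) = 2·arctan(0.73538) ≈ 72.6604°.

72.660°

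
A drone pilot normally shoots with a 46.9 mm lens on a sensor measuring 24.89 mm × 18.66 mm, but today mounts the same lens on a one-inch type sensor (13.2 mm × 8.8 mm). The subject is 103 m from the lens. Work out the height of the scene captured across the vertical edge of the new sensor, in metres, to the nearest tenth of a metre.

The focal length stays 46.9 mm; the relevant sensor dimension is now h = 8.8 mm. Object distance dₒ = 103 m = 103000 mm.
Thin-lens field height W = h·(dₒ − f)/f = 8.8 × (103000 − 46.9)/46.9 ≈ 19317.426 mm = 19.3174 m.

19.3 m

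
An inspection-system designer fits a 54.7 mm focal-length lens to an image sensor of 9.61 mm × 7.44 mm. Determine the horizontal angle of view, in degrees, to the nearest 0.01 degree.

10.04°

Angle of view α = 2·arctan(w/2f) with w = 9.61 mm and f = 54.7 mm.
w/2f = 0.08784; arctan(0.08784) ≈ 5.0201°, so α ≈ 10.0403°.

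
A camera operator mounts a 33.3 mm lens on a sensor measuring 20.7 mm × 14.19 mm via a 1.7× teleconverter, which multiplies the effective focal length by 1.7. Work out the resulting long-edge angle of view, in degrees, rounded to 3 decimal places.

20.722°

Effective focal length f = 33.3 × 1.7 = 56.61 mm.
α = 2·arctan(20.7 / (2 × 56.61)) = 2·arctan(0.18283) ≈ 20.7219°.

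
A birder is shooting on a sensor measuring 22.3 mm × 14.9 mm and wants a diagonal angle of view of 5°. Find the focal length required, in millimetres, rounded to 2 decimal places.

Sensor diagonal = √(22.3² + 14.9²) = √719.3000 ≈ 26.8198 mm.
From α = 2·arctan(d/2f) we get f = d / (2·tan(α/2)).
With d = 26.8198 mm and α/2 = 2.5°, tan(α/2) ≈ 0.04366, so f ≈ 26.8198 / 0.08732 ≈ 307.1368 mm.

307.14 mm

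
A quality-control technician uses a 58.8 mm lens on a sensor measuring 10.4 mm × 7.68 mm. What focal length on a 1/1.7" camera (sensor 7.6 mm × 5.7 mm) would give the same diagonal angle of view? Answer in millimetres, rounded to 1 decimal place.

Sensor diagonal = √(10.4² + 7.68²) = √167.1424 ≈ 12.9284 mm.
Sensor diagonal = √(7.6² + 5.7²) = √90.2500 ≈ 9.5000 mm.
Equal angle of view means equal diagonal/f ratio, so f₂ = f₁ · (diagonal₂/diagonal₁) = 58.8 × 9.5000/12.9284.
f₂ = 58.8 × 0.73482 ≈ 43.207 mm.

43.2 mm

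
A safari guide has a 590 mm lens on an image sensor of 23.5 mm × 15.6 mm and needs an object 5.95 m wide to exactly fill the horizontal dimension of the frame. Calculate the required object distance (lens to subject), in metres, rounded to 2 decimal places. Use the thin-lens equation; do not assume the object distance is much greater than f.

W: 5.95 m = 5950 mm.
Magnification m = w/W = dᵢ/dₒ; combined with 1/f = 1/dₒ + 1/dᵢ this gives dₒ = f·(1 + W/w).
dₒ = 590 mm × (1 + 5950/23.5) = 590 × 254.1915 ≈ 149972.979 mm = 149.973 m.

149.97 m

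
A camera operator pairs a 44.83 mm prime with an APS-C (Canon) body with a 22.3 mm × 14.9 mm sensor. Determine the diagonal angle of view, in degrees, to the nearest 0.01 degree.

Sensor diagonal = √(22.3² + 14.9²) = √719.3000 ≈ 26.8198 mm.
Angle of view α = 2·arctan(d/2f) with d = 26.8198 mm and f = 44.83 mm.
d/2f = 0.29913; arctan(0.29913) ≈ 16.6534°, so α ≈ 33.3067°.

33.31°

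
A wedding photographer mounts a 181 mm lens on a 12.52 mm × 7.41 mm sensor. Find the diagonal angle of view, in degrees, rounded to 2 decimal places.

Sensor diagonal = √(12.52² + 7.41²) = √211.6585 ≈ 14.5485 mm.
Angle of view α = 2·arctan(d/2f) with d = 14.5485 mm and f = 181 mm.
d/2f = 0.04019; arctan(0.04019) ≈ 2.3014°, so α ≈ 4.6029°.

4.60°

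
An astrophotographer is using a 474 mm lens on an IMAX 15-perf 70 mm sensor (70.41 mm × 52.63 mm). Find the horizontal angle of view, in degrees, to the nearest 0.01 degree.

8.50°

Angle of view α = 2·arctan(w/2f) with w = 70.41 mm and f = 474 mm.
w/2f = 0.07427; arctan(0.07427) ≈ 4.2477°, so α ≈ 8.4954°.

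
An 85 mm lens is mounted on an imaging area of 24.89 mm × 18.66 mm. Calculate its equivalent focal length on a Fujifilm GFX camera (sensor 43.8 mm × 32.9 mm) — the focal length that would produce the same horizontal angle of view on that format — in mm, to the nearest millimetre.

Equal angle of view means equal width/f ratio, so f₂ = f₁ · (width₂/width₁) = 85 × 43.8/24.89.
f₂ = 85 × 1.75974 ≈ 149.578 mm.

150 mm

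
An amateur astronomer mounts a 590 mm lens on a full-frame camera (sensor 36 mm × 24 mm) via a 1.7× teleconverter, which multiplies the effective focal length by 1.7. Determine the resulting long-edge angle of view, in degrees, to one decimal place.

2.1°

Effective focal length f = 590 × 1.7 = 1003 mm.
α = 2·arctan(36 / (2 × 1003)) = 2·arctan(0.01795) ≈ 2.0563°.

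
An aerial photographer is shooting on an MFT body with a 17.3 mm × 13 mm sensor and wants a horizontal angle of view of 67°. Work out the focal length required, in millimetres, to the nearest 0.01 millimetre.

From α = 2·arctan(w/2f) we get f = w / (2·tan(α/2)).
With w = 17.3 mm and α/2 = 33.5°, tan(α/2) ≈ 0.66189, so f ≈ 17.3 / 1.32377 ≈ 13.0687 mm.

13.07 mm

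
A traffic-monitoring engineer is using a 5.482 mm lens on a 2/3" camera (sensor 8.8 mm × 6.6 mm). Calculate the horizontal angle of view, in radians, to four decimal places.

1.3527 rad

Angle of view α = 2·arctan(w/2f) with w = 8.8 mm and f = 5.482 mm.
w/2f = 0.80263; arctan(0.80263) ≈ 0.6763 rad, so α ≈ 1.3527 rad.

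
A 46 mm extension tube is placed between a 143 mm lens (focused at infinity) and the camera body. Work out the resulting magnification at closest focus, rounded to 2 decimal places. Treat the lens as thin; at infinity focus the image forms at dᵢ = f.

The tube moves the image plane from f to f + e, so dᵢ = 143 + 46 = 189 mm. Focus is achieved when 1/f = 1/dₒ + 1/dᵢ, giving dₒ = 1/(1/f − 1/(f+e)).
Magnification m = dᵢ/dₒ = (f+e)·(1/f − 1/(f+e)) = e/f = 46/143 ≈ 0.3217.

0.32×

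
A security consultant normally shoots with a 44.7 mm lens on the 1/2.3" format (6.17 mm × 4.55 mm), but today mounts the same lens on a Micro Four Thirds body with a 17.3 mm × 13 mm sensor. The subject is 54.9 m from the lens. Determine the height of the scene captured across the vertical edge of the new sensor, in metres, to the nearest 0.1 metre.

16.0 m

The focal length stays 44.7 mm; the relevant sensor dimension is now h = 13 mm. Object distance dₒ = 54.9 m = 54900 mm.
Thin-lens field height W = h·(dₒ − f)/f = 13 × (54900 − 44.7)/44.7 ≈ 15953.443 mm = 15.9534 m.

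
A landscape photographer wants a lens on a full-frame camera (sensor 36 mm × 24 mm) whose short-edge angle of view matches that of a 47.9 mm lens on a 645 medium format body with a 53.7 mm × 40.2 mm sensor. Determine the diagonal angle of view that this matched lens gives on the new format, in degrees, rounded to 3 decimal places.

Equal short-edge AOV ⇒ f₂ = f₁ · 24/40.2 = 47.9 × 0.59701 ≈ 28.5970 mm.
Sensor diagonal = √(36² + 24²) = √1872.0000 ≈ 43.2666 mm.
Diagonal AOV on the new format = 2·arctan(43.2666 / (2 × 28.5970)) = 2·arctan(0.75649) ≈ 74.2142°.

74.214°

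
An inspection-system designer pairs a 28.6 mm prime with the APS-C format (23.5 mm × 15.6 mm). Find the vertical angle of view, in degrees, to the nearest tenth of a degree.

30.5°

Angle of view α = 2·arctan(h/2f) with h = 15.6 mm and f = 28.6 mm.
h/2f = 0.27273; arctan(0.27273) ≈ 15.2551°, so α ≈ 30.5102°.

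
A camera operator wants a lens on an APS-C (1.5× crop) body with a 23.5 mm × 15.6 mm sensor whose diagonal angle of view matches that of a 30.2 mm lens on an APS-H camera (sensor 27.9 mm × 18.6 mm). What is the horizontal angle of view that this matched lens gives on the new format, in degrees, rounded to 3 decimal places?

49.643°

Sensor diagonal = √(27.9² + 18.6²) = √1124.3700 ≈ 33.5316 mm.
Sensor diagonal = √(23.5² + 15.6²) = √795.6100 ≈ 28.2066 mm.
Equal diagonal AOV ⇒ f₂ = f₁ · 28.2066/33.5316 = 30.2 × 0.84119 ≈ 25.4040 mm.
Horizontal AOV on the new format = 2·arctan(23.5 / (2 × 25.4040)) = 2·arctan(0.46253) ≈ 49.6435°.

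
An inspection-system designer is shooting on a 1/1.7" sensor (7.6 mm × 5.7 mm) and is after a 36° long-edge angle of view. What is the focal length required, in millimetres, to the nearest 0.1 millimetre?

From α = 2·arctan(w/2f) we get f = w / (2·tan(α/2)).
With w = 7.6 mm and α/2 = 18°, tan(α/2) ≈ 0.32492, so f ≈ 7.6 / 0.64984 ≈ 11.6952 mm.

11.7 mm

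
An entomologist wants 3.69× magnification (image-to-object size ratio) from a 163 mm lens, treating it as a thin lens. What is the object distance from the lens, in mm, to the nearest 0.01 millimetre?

With m = dᵢ/dₒ and 1/f = 1/dₒ + 1/dᵢ, substituting dᵢ = m·dₒ gives 1/f = (1 + 1/m)/dₒ, hence dₒ = f·(1 + 1/m).
dₒ = 163 × (1 + 1/3.69) = 163 × 1.27100 ≈ 207.173 mm.

207.17 mm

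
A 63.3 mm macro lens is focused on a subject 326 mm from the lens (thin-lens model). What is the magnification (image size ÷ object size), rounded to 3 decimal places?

Thin lens: 1/f = 1/dₒ + 1/dᵢ → 1/dᵢ = 1/63.3 − 1/326 = 0.0127303 mm⁻¹, so dᵢ ≈ 78.5527 mm.
Magnification m = dᵢ/dₒ = 78.5527/326 ≈ 0.24096.

0.241×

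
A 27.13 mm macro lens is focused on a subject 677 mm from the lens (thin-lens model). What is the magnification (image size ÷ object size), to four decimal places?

Thin lens: 1/f = 1/dₒ + 1/dᵢ → 1/dᵢ = 1/27.13 − 1/677 = 0.0353825 mm⁻¹, so dᵢ ≈ 28.2626 mm.
Magnification m = dᵢ/dₒ = 28.2626/677 ≈ 0.04175.

0.0417×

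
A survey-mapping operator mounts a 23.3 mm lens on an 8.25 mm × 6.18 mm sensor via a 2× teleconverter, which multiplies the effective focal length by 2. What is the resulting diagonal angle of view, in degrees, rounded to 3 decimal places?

Effective focal length f = 23.3 × 2 = 46.6 mm.
Sensor diagonal = √(8.25² + 6.18²) = √106.2549 ≈ 10.3080 mm.
α = 2·arctan(10.308 / (2 × 46.6)) = 2·arctan(0.11060) ≈ 12.6226°.

12.623°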